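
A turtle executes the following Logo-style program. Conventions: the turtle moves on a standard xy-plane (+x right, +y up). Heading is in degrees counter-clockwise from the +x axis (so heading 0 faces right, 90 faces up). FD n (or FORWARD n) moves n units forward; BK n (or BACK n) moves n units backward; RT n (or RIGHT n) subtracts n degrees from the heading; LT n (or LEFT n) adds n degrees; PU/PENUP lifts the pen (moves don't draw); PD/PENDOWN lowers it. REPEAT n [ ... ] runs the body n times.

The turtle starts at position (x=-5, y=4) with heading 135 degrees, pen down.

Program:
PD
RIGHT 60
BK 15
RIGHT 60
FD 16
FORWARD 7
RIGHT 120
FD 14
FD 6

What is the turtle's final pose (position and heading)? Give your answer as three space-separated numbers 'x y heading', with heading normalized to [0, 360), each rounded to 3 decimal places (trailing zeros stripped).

Answer: 8.158 -23.855 255

Derivation:
Executing turtle program step by step:
Start: pos=(-5,4), heading=135, pen down
PD: pen down
RT 60: heading 135 -> 75
BK 15: (-5,4) -> (-8.882,-10.489) [heading=75, draw]
RT 60: heading 75 -> 15
FD 16: (-8.882,-10.489) -> (6.573,-6.348) [heading=15, draw]
FD 7: (6.573,-6.348) -> (13.334,-4.536) [heading=15, draw]
RT 120: heading 15 -> 255
FD 14: (13.334,-4.536) -> (9.711,-18.059) [heading=255, draw]
FD 6: (9.711,-18.059) -> (8.158,-23.855) [heading=255, draw]
Final: pos=(8.158,-23.855), heading=255, 5 segment(s) drawn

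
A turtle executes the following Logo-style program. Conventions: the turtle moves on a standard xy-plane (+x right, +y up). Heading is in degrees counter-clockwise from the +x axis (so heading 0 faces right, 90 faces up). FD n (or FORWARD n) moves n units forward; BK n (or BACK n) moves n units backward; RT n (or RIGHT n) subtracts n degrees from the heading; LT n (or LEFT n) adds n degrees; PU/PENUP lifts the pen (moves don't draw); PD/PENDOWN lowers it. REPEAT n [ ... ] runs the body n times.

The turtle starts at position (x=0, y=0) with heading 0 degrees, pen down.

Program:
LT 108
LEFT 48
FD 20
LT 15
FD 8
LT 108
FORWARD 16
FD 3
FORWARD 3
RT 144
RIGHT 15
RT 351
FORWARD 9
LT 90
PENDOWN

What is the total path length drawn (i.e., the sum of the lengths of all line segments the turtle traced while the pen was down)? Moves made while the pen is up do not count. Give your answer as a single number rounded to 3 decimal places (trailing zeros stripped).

Executing turtle program step by step:
Start: pos=(0,0), heading=0, pen down
LT 108: heading 0 -> 108
LT 48: heading 108 -> 156
FD 20: (0,0) -> (-18.271,8.135) [heading=156, draw]
LT 15: heading 156 -> 171
FD 8: (-18.271,8.135) -> (-26.172,9.386) [heading=171, draw]
LT 108: heading 171 -> 279
FD 16: (-26.172,9.386) -> (-23.669,-6.417) [heading=279, draw]
FD 3: (-23.669,-6.417) -> (-23.2,-9.38) [heading=279, draw]
FD 3: (-23.2,-9.38) -> (-22.731,-12.343) [heading=279, draw]
RT 144: heading 279 -> 135
RT 15: heading 135 -> 120
RT 351: heading 120 -> 129
FD 9: (-22.731,-12.343) -> (-28.395,-5.349) [heading=129, draw]
LT 90: heading 129 -> 219
PD: pen down
Final: pos=(-28.395,-5.349), heading=219, 6 segment(s) drawn

Segment lengths:
  seg 1: (0,0) -> (-18.271,8.135), length = 20
  seg 2: (-18.271,8.135) -> (-26.172,9.386), length = 8
  seg 3: (-26.172,9.386) -> (-23.669,-6.417), length = 16
  seg 4: (-23.669,-6.417) -> (-23.2,-9.38), length = 3
  seg 5: (-23.2,-9.38) -> (-22.731,-12.343), length = 3
  seg 6: (-22.731,-12.343) -> (-28.395,-5.349), length = 9
Total = 59

Answer: 59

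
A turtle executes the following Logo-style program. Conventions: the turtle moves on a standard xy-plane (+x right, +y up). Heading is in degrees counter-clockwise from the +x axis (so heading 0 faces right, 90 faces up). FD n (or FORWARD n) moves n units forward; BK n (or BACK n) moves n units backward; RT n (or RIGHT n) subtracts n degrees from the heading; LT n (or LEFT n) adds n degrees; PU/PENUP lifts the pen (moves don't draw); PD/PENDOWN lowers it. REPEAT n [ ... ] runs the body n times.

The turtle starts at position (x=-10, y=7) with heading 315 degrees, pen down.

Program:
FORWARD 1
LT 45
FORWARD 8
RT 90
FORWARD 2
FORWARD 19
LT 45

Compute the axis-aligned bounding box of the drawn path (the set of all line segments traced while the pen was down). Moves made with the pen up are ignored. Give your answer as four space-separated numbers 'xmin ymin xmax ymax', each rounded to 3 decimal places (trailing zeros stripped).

Executing turtle program step by step:
Start: pos=(-10,7), heading=315, pen down
FD 1: (-10,7) -> (-9.293,6.293) [heading=315, draw]
LT 45: heading 315 -> 0
FD 8: (-9.293,6.293) -> (-1.293,6.293) [heading=0, draw]
RT 90: heading 0 -> 270
FD 2: (-1.293,6.293) -> (-1.293,4.293) [heading=270, draw]
FD 19: (-1.293,4.293) -> (-1.293,-14.707) [heading=270, draw]
LT 45: heading 270 -> 315
Final: pos=(-1.293,-14.707), heading=315, 4 segment(s) drawn

Segment endpoints: x in {-10, -9.293, -1.293, -1.293, -1.293}, y in {-14.707, 4.293, 6.293, 6.293, 7}
xmin=-10, ymin=-14.707, xmax=-1.293, ymax=7

Answer: -10 -14.707 -1.293 7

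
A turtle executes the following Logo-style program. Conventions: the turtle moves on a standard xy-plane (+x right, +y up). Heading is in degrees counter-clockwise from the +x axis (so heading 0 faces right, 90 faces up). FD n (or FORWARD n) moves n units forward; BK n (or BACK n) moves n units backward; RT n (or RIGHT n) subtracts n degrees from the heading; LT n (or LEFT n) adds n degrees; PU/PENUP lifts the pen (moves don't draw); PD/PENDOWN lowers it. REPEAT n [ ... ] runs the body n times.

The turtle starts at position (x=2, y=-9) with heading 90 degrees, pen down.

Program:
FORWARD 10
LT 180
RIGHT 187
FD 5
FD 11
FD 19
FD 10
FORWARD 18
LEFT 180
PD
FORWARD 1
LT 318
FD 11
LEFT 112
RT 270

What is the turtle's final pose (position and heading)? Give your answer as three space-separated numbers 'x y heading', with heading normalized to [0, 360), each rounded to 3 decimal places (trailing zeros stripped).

Executing turtle program step by step:
Start: pos=(2,-9), heading=90, pen down
FD 10: (2,-9) -> (2,1) [heading=90, draw]
LT 180: heading 90 -> 270
RT 187: heading 270 -> 83
FD 5: (2,1) -> (2.609,5.963) [heading=83, draw]
FD 11: (2.609,5.963) -> (3.95,16.881) [heading=83, draw]
FD 19: (3.95,16.881) -> (6.265,35.739) [heading=83, draw]
FD 10: (6.265,35.739) -> (7.484,45.665) [heading=83, draw]
FD 18: (7.484,45.665) -> (9.678,63.53) [heading=83, draw]
LT 180: heading 83 -> 263
PD: pen down
FD 1: (9.678,63.53) -> (9.556,62.538) [heading=263, draw]
LT 318: heading 263 -> 221
FD 11: (9.556,62.538) -> (1.254,55.321) [heading=221, draw]
LT 112: heading 221 -> 333
RT 270: heading 333 -> 63
Final: pos=(1.254,55.321), heading=63, 8 segment(s) drawn

Answer: 1.254 55.321 63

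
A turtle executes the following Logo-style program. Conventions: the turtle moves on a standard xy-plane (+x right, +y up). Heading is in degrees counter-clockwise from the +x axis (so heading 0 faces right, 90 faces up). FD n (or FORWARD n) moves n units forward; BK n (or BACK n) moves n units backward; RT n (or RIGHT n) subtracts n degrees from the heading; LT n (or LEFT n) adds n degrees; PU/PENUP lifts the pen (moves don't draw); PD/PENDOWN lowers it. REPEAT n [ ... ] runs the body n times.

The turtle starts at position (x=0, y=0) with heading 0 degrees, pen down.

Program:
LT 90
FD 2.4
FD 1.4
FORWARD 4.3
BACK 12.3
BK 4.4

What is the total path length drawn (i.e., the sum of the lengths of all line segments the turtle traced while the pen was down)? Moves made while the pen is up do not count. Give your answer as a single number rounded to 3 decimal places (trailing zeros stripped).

Answer: 24.8

Derivation:
Executing turtle program step by step:
Start: pos=(0,0), heading=0, pen down
LT 90: heading 0 -> 90
FD 2.4: (0,0) -> (0,2.4) [heading=90, draw]
FD 1.4: (0,2.4) -> (0,3.8) [heading=90, draw]
FD 4.3: (0,3.8) -> (0,8.1) [heading=90, draw]
BK 12.3: (0,8.1) -> (0,-4.2) [heading=90, draw]
BK 4.4: (0,-4.2) -> (0,-8.6) [heading=90, draw]
Final: pos=(0,-8.6), heading=90, 5 segment(s) drawn

Segment lengths:
  seg 1: (0,0) -> (0,2.4), length = 2.4
  seg 2: (0,2.4) -> (0,3.8), length = 1.4
  seg 3: (0,3.8) -> (0,8.1), length = 4.3
  seg 4: (0,8.1) -> (0,-4.2), length = 12.3
  seg 5: (0,-4.2) -> (0,-8.6), length = 4.4
Total = 24.8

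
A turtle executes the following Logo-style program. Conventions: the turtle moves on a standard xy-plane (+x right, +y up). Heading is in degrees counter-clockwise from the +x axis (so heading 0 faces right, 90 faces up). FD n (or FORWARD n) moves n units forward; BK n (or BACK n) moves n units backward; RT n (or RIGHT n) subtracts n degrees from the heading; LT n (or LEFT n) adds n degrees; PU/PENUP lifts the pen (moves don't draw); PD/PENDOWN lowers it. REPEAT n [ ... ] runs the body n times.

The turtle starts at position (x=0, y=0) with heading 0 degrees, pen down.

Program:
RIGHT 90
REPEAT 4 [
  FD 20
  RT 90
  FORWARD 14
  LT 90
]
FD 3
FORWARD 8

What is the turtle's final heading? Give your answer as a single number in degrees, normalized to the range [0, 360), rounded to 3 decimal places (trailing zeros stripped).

Answer: 270

Derivation:
Executing turtle program step by step:
Start: pos=(0,0), heading=0, pen down
RT 90: heading 0 -> 270
REPEAT 4 [
  -- iteration 1/4 --
  FD 20: (0,0) -> (0,-20) [heading=270, draw]
  RT 90: heading 270 -> 180
  FD 14: (0,-20) -> (-14,-20) [heading=180, draw]
  LT 90: heading 180 -> 270
  -- iteration 2/4 --
  FD 20: (-14,-20) -> (-14,-40) [heading=270, draw]
  RT 90: heading 270 -> 180
  FD 14: (-14,-40) -> (-28,-40) [heading=180, draw]
  LT 90: heading 180 -> 270
  -- iteration 3/4 --
  FD 20: (-28,-40) -> (-28,-60) [heading=270, draw]
  RT 90: heading 270 -> 180
  FD 14: (-28,-60) -> (-42,-60) [heading=180, draw]
  LT 90: heading 180 -> 270
  -- iteration 4/4 --
  FD 20: (-42,-60) -> (-42,-80) [heading=270, draw]
  RT 90: heading 270 -> 180
  FD 14: (-42,-80) -> (-56,-80) [heading=180, draw]
  LT 90: heading 180 -> 270
]
FD 3: (-56,-80) -> (-56,-83) [heading=270, draw]
FD 8: (-56,-83) -> (-56,-91) [heading=270, draw]
Final: pos=(-56,-91), heading=270, 10 segment(s) drawn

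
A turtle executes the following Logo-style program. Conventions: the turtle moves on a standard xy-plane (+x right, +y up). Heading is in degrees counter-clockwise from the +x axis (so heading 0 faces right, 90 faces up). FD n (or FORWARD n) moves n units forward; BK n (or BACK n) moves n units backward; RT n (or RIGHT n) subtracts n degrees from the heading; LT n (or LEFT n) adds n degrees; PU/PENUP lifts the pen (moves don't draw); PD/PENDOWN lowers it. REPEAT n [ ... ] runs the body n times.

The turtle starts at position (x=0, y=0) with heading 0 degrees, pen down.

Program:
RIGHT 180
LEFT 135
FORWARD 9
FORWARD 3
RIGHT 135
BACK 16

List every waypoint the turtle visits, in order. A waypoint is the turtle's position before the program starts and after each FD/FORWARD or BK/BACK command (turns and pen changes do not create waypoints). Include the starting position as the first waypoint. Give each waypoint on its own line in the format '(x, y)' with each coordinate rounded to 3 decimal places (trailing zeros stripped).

Answer: (0, 0)
(6.364, -6.364)
(8.485, -8.485)
(24.485, -8.485)

Derivation:
Executing turtle program step by step:
Start: pos=(0,0), heading=0, pen down
RT 180: heading 0 -> 180
LT 135: heading 180 -> 315
FD 9: (0,0) -> (6.364,-6.364) [heading=315, draw]
FD 3: (6.364,-6.364) -> (8.485,-8.485) [heading=315, draw]
RT 135: heading 315 -> 180
BK 16: (8.485,-8.485) -> (24.485,-8.485) [heading=180, draw]
Final: pos=(24.485,-8.485), heading=180, 3 segment(s) drawn
Waypoints (4 total):
(0, 0)
(6.364, -6.364)
(8.485, -8.485)
(24.485, -8.485)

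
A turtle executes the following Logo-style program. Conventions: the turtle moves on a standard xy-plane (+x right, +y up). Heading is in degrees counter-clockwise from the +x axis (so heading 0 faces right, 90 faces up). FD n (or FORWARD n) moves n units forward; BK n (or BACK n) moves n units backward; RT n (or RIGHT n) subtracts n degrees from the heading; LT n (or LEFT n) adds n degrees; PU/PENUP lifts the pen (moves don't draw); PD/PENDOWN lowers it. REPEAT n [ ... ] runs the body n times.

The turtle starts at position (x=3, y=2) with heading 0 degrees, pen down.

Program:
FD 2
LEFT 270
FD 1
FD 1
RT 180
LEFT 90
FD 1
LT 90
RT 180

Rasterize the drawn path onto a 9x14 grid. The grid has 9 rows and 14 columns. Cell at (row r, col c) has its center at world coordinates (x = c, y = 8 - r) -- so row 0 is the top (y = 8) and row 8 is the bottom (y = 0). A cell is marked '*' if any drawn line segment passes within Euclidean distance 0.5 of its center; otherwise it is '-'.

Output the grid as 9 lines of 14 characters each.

Segment 0: (3,2) -> (5,2)
Segment 1: (5,2) -> (5,1)
Segment 2: (5,1) -> (5,0)
Segment 3: (5,0) -> (4,0)

Answer: --------------
--------------
--------------
--------------
--------------
--------------
---***--------
-----*--------
----**--------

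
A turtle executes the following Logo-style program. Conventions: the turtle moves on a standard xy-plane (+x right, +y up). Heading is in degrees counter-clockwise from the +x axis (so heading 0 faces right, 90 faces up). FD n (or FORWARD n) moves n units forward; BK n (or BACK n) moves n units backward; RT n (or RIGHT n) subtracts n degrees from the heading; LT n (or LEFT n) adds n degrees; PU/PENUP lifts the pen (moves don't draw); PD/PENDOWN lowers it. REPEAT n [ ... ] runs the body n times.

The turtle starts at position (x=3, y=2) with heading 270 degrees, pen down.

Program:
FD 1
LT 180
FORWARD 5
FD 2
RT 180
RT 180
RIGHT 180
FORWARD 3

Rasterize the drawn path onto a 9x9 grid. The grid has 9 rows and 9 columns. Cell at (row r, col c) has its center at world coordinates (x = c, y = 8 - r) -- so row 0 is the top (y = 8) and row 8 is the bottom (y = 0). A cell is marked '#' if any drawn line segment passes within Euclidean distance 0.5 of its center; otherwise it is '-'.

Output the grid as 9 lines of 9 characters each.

Answer: ---#-----
---#-----
---#-----
---#-----
---#-----
---#-----
---#-----
---#-----
---------

Derivation:
Segment 0: (3,2) -> (3,1)
Segment 1: (3,1) -> (3,6)
Segment 2: (3,6) -> (3,8)
Segment 3: (3,8) -> (3,5)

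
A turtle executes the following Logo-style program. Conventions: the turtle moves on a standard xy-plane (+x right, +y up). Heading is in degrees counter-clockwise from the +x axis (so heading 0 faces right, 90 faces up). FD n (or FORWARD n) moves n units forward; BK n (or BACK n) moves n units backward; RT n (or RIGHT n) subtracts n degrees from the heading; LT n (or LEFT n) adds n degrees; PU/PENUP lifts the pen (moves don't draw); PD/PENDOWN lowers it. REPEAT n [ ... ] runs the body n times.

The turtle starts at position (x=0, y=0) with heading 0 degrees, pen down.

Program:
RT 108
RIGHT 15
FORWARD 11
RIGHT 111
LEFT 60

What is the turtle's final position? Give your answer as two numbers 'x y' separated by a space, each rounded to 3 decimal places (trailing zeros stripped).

Executing turtle program step by step:
Start: pos=(0,0), heading=0, pen down
RT 108: heading 0 -> 252
RT 15: heading 252 -> 237
FD 11: (0,0) -> (-5.991,-9.225) [heading=237, draw]
RT 111: heading 237 -> 126
LT 60: heading 126 -> 186
Final: pos=(-5.991,-9.225), heading=186, 1 segment(s) drawn

Answer: -5.991 -9.225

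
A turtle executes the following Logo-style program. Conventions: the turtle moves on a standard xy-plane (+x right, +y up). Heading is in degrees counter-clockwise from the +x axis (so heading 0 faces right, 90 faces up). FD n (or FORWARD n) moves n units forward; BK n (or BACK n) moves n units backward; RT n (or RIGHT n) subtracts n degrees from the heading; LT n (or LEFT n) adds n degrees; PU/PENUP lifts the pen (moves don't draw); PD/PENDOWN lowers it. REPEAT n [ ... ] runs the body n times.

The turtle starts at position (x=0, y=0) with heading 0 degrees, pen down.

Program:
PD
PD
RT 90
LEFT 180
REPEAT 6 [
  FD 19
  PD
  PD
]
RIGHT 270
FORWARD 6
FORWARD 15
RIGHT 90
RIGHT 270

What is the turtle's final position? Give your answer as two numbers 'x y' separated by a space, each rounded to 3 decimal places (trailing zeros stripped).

Answer: -21 114

Derivation:
Executing turtle program step by step:
Start: pos=(0,0), heading=0, pen down
PD: pen down
PD: pen down
RT 90: heading 0 -> 270
LT 180: heading 270 -> 90
REPEAT 6 [
  -- iteration 1/6 --
  FD 19: (0,0) -> (0,19) [heading=90, draw]
  PD: pen down
  PD: pen down
  -- iteration 2/6 --
  FD 19: (0,19) -> (0,38) [heading=90, draw]
  PD: pen down
  PD: pen down
  -- iteration 3/6 --
  FD 19: (0,38) -> (0,57) [heading=90, draw]
  PD: pen down
  PD: pen down
  -- iteration 4/6 --
  FD 19: (0,57) -> (0,76) [heading=90, draw]
  PD: pen down
  PD: pen down
  -- iteration 5/6 --
  FD 19: (0,76) -> (0,95) [heading=90, draw]
  PD: pen down
  PD: pen down
  -- iteration 6/6 --
  FD 19: (0,95) -> (0,114) [heading=90, draw]
  PD: pen down
  PD: pen down
]
RT 270: heading 90 -> 180
FD 6: (0,114) -> (-6,114) [heading=180, draw]
FD 15: (-6,114) -> (-21,114) [heading=180, draw]
RT 90: heading 180 -> 90
RT 270: heading 90 -> 180
Final: pos=(-21,114), heading=180, 8 segment(s) drawn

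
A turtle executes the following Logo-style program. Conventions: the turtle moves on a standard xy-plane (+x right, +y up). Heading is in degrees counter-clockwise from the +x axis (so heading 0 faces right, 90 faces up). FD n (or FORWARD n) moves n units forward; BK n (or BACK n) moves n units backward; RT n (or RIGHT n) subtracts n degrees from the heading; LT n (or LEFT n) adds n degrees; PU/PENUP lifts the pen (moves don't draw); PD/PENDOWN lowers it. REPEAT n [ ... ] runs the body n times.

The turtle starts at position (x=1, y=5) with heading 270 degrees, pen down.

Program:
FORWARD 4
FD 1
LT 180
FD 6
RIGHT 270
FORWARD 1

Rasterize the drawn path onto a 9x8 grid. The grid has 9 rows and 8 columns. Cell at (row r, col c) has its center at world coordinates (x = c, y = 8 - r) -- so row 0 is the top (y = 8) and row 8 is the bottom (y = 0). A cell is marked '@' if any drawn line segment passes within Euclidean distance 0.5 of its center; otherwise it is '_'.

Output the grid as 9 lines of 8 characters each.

Segment 0: (1,5) -> (1,1)
Segment 1: (1,1) -> (1,0)
Segment 2: (1,0) -> (1,6)
Segment 3: (1,6) -> (0,6)

Answer: ________
________
@@______
_@______
_@______
_@______
_@______
_@______
_@______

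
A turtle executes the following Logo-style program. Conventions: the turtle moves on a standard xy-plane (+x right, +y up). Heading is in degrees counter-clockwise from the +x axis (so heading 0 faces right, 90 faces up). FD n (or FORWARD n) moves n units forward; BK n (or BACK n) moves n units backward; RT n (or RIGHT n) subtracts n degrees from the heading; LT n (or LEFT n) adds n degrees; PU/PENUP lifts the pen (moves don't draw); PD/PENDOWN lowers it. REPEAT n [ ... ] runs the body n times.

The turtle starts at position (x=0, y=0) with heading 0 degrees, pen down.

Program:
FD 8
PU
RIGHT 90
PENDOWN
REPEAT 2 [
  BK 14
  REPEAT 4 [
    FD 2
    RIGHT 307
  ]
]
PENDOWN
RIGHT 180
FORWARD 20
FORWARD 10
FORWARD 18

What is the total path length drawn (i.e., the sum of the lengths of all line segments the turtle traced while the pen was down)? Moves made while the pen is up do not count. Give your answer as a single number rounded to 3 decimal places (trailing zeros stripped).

Answer: 100

Derivation:
Executing turtle program step by step:
Start: pos=(0,0), heading=0, pen down
FD 8: (0,0) -> (8,0) [heading=0, draw]
PU: pen up
RT 90: heading 0 -> 270
PD: pen down
REPEAT 2 [
  -- iteration 1/2 --
  BK 14: (8,0) -> (8,14) [heading=270, draw]
  REPEAT 4 [
    -- iteration 1/4 --
    FD 2: (8,14) -> (8,12) [heading=270, draw]
    RT 307: heading 270 -> 323
    -- iteration 2/4 --
    FD 2: (8,12) -> (9.597,10.796) [heading=323, draw]
    RT 307: heading 323 -> 16
    -- iteration 3/4 --
    FD 2: (9.597,10.796) -> (11.52,11.348) [heading=16, draw]
    RT 307: heading 16 -> 69
    -- iteration 4/4 --
    FD 2: (11.52,11.348) -> (12.237,13.215) [heading=69, draw]
    RT 307: heading 69 -> 122
  ]
  -- iteration 2/2 --
  BK 14: (12.237,13.215) -> (19.655,1.342) [heading=122, draw]
  REPEAT 4 [
    -- iteration 1/4 --
    FD 2: (19.655,1.342) -> (18.596,3.038) [heading=122, draw]
    RT 307: heading 122 -> 175
    -- iteration 2/4 --
    FD 2: (18.596,3.038) -> (16.603,3.213) [heading=175, draw]
    RT 307: heading 175 -> 228
    -- iteration 3/4 --
    FD 2: (16.603,3.213) -> (15.265,1.726) [heading=228, draw]
    RT 307: heading 228 -> 281
    -- iteration 4/4 --
    FD 2: (15.265,1.726) -> (15.647,-0.237) [heading=281, draw]
    RT 307: heading 281 -> 334
  ]
]
PD: pen down
RT 180: heading 334 -> 154
FD 20: (15.647,-0.237) -> (-2.329,8.53) [heading=154, draw]
FD 10: (-2.329,8.53) -> (-11.317,12.914) [heading=154, draw]
FD 18: (-11.317,12.914) -> (-27.496,20.805) [heading=154, draw]
Final: pos=(-27.496,20.805), heading=154, 14 segment(s) drawn

Segment lengths:
  seg 1: (0,0) -> (8,0), length = 8
  seg 2: (8,0) -> (8,14), length = 14
  seg 3: (8,14) -> (8,12), length = 2
  seg 4: (8,12) -> (9.597,10.796), length = 2
  seg 5: (9.597,10.796) -> (11.52,11.348), length = 2
  seg 6: (11.52,11.348) -> (12.237,13.215), length = 2
  seg 7: (12.237,13.215) -> (19.655,1.342), length = 14
  seg 8: (19.655,1.342) -> (18.596,3.038), length = 2
  seg 9: (18.596,3.038) -> (16.603,3.213), length = 2
  seg 10: (16.603,3.213) -> (15.265,1.726), length = 2
  seg 11: (15.265,1.726) -> (15.647,-0.237), length = 2
  seg 12: (15.647,-0.237) -> (-2.329,8.53), length = 20
  seg 13: (-2.329,8.53) -> (-11.317,12.914), length = 10
  seg 14: (-11.317,12.914) -> (-27.496,20.805), length = 18
Total = 100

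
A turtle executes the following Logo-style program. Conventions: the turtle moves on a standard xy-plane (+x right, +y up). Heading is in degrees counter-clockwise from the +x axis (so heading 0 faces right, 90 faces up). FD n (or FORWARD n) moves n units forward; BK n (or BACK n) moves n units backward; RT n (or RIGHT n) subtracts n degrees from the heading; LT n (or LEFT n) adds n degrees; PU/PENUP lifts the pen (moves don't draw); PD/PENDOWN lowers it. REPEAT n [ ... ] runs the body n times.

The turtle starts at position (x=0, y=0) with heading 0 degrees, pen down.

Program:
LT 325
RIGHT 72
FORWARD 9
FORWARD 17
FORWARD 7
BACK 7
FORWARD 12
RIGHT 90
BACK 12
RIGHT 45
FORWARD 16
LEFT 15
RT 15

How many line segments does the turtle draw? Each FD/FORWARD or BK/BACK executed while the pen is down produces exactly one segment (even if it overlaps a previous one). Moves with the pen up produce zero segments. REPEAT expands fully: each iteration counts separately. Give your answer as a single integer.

Executing turtle program step by step:
Start: pos=(0,0), heading=0, pen down
LT 325: heading 0 -> 325
RT 72: heading 325 -> 253
FD 9: (0,0) -> (-2.631,-8.607) [heading=253, draw]
FD 17: (-2.631,-8.607) -> (-7.602,-24.864) [heading=253, draw]
FD 7: (-7.602,-24.864) -> (-9.648,-31.558) [heading=253, draw]
BK 7: (-9.648,-31.558) -> (-7.602,-24.864) [heading=253, draw]
FD 12: (-7.602,-24.864) -> (-11.11,-36.34) [heading=253, draw]
RT 90: heading 253 -> 163
BK 12: (-11.11,-36.34) -> (0.366,-39.848) [heading=163, draw]
RT 45: heading 163 -> 118
FD 16: (0.366,-39.848) -> (-7.146,-25.721) [heading=118, draw]
LT 15: heading 118 -> 133
RT 15: heading 133 -> 118
Final: pos=(-7.146,-25.721), heading=118, 7 segment(s) drawn
Segments drawn: 7

Answer: 7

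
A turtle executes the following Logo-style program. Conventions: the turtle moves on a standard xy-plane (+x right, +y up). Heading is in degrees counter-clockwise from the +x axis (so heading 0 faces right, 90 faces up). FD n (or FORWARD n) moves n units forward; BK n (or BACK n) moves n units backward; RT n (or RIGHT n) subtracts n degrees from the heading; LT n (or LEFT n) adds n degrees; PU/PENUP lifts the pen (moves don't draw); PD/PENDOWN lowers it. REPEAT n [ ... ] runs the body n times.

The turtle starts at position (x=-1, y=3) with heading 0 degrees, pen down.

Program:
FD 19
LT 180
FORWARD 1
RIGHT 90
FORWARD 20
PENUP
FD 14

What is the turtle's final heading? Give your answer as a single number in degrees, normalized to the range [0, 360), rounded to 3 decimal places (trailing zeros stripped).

Answer: 90

Derivation:
Executing turtle program step by step:
Start: pos=(-1,3), heading=0, pen down
FD 19: (-1,3) -> (18,3) [heading=0, draw]
LT 180: heading 0 -> 180
FD 1: (18,3) -> (17,3) [heading=180, draw]
RT 90: heading 180 -> 90
FD 20: (17,3) -> (17,23) [heading=90, draw]
PU: pen up
FD 14: (17,23) -> (17,37) [heading=90, move]
Final: pos=(17,37), heading=90, 3 segment(s) drawn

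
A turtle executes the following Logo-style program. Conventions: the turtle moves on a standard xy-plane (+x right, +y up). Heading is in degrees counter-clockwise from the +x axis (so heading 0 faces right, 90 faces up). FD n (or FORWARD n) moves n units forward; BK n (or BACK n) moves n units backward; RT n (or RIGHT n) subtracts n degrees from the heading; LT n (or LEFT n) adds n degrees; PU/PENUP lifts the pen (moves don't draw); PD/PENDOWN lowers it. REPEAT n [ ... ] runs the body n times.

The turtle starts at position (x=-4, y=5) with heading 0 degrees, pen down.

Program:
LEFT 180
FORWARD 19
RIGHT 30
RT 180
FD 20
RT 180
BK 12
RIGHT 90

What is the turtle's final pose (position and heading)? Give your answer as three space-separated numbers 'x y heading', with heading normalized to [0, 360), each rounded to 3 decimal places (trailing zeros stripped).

Executing turtle program step by step:
Start: pos=(-4,5), heading=0, pen down
LT 180: heading 0 -> 180
FD 19: (-4,5) -> (-23,5) [heading=180, draw]
RT 30: heading 180 -> 150
RT 180: heading 150 -> 330
FD 20: (-23,5) -> (-5.679,-5) [heading=330, draw]
RT 180: heading 330 -> 150
BK 12: (-5.679,-5) -> (4.713,-11) [heading=150, draw]
RT 90: heading 150 -> 60
Final: pos=(4.713,-11), heading=60, 3 segment(s) drawn

Answer: 4.713 -11 60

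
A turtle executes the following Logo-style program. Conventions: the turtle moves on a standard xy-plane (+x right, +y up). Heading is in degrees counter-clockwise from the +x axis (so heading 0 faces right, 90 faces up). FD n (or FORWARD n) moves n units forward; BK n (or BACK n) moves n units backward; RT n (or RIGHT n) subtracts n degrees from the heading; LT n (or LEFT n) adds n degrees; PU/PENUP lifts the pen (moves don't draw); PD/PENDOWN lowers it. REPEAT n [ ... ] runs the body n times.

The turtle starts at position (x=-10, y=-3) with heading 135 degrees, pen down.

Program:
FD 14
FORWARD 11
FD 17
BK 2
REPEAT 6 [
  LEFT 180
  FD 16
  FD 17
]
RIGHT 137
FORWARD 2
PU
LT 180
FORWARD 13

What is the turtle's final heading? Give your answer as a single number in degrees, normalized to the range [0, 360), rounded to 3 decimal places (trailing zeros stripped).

Executing turtle program step by step:
Start: pos=(-10,-3), heading=135, pen down
FD 14: (-10,-3) -> (-19.899,6.899) [heading=135, draw]
FD 11: (-19.899,6.899) -> (-27.678,14.678) [heading=135, draw]
FD 17: (-27.678,14.678) -> (-39.698,26.698) [heading=135, draw]
BK 2: (-39.698,26.698) -> (-38.284,25.284) [heading=135, draw]
REPEAT 6 [
  -- iteration 1/6 --
  LT 180: heading 135 -> 315
  FD 16: (-38.284,25.284) -> (-26.971,13.971) [heading=315, draw]
  FD 17: (-26.971,13.971) -> (-14.95,1.95) [heading=315, draw]
  -- iteration 2/6 --
  LT 180: heading 315 -> 135
  FD 16: (-14.95,1.95) -> (-26.263,13.263) [heading=135, draw]
  FD 17: (-26.263,13.263) -> (-38.284,25.284) [heading=135, draw]
  -- iteration 3/6 --
  LT 180: heading 135 -> 315
  FD 16: (-38.284,25.284) -> (-26.971,13.971) [heading=315, draw]
  FD 17: (-26.971,13.971) -> (-14.95,1.95) [heading=315, draw]
  -- iteration 4/6 --
  LT 180: heading 315 -> 135
  FD 16: (-14.95,1.95) -> (-26.263,13.263) [heading=135, draw]
  FD 17: (-26.263,13.263) -> (-38.284,25.284) [heading=135, draw]
  -- iteration 5/6 --
  LT 180: heading 135 -> 315
  FD 16: (-38.284,25.284) -> (-26.971,13.971) [heading=315, draw]
  FD 17: (-26.971,13.971) -> (-14.95,1.95) [heading=315, draw]
  -- iteration 6/6 --
  LT 180: heading 315 -> 135
  FD 16: (-14.95,1.95) -> (-26.263,13.263) [heading=135, draw]
  FD 17: (-26.263,13.263) -> (-38.284,25.284) [heading=135, draw]
]
RT 137: heading 135 -> 358
FD 2: (-38.284,25.284) -> (-36.285,25.214) [heading=358, draw]
PU: pen up
LT 180: heading 358 -> 178
FD 13: (-36.285,25.214) -> (-49.278,25.668) [heading=178, move]
Final: pos=(-49.278,25.668), heading=178, 17 segment(s) drawn

Answer: 178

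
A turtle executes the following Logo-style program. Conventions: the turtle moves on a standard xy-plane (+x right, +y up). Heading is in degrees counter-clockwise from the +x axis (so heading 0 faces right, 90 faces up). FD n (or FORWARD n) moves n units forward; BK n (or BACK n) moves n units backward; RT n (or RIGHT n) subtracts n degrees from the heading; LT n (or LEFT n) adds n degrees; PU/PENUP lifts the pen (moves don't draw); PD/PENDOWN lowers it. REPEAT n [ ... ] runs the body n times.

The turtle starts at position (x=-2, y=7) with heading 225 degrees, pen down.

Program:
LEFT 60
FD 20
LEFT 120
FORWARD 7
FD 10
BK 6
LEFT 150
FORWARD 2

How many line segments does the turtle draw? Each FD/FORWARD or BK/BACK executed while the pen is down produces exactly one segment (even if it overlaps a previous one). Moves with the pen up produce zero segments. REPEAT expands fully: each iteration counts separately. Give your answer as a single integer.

Answer: 5

Derivation:
Executing turtle program step by step:
Start: pos=(-2,7), heading=225, pen down
LT 60: heading 225 -> 285
FD 20: (-2,7) -> (3.176,-12.319) [heading=285, draw]
LT 120: heading 285 -> 45
FD 7: (3.176,-12.319) -> (8.126,-7.369) [heading=45, draw]
FD 10: (8.126,-7.369) -> (15.197,-0.298) [heading=45, draw]
BK 6: (15.197,-0.298) -> (10.955,-4.54) [heading=45, draw]
LT 150: heading 45 -> 195
FD 2: (10.955,-4.54) -> (9.023,-5.058) [heading=195, draw]
Final: pos=(9.023,-5.058), heading=195, 5 segment(s) drawn
Segments drawn: 5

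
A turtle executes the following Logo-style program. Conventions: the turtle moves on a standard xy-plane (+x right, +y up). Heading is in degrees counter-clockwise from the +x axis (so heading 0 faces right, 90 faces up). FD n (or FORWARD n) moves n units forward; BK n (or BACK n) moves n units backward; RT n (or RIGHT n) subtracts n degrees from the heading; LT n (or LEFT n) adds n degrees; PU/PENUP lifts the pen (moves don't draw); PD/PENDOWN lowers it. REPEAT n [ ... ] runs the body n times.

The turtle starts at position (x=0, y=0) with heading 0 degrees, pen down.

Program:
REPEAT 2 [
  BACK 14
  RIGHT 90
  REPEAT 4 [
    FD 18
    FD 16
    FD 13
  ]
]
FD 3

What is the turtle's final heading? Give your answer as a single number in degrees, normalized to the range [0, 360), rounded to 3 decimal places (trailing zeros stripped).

Executing turtle program step by step:
Start: pos=(0,0), heading=0, pen down
REPEAT 2 [
  -- iteration 1/2 --
  BK 14: (0,0) -> (-14,0) [heading=0, draw]
  RT 90: heading 0 -> 270
  REPEAT 4 [
    -- iteration 1/4 --
    FD 18: (-14,0) -> (-14,-18) [heading=270, draw]
    FD 16: (-14,-18) -> (-14,-34) [heading=270, draw]
    FD 13: (-14,-34) -> (-14,-47) [heading=270, draw]
    -- iteration 2/4 --
    FD 18: (-14,-47) -> (-14,-65) [heading=270, draw]
    FD 16: (-14,-65) -> (-14,-81) [heading=270, draw]
    FD 13: (-14,-81) -> (-14,-94) [heading=270, draw]
    -- iteration 3/4 --
    FD 18: (-14,-94) -> (-14,-112) [heading=270, draw]
    FD 16: (-14,-112) -> (-14,-128) [heading=270, draw]
    FD 13: (-14,-128) -> (-14,-141) [heading=270, draw]
    -- iteration 4/4 --
    FD 18: (-14,-141) -> (-14,-159) [heading=270, draw]
    FD 16: (-14,-159) -> (-14,-175) [heading=270, draw]
    FD 13: (-14,-175) -> (-14,-188) [heading=270, draw]
  ]
  -- iteration 2/2 --
  BK 14: (-14,-188) -> (-14,-174) [heading=270, draw]
  RT 90: heading 270 -> 180
  REPEAT 4 [
    -- iteration 1/4 --
    FD 18: (-14,-174) -> (-32,-174) [heading=180, draw]
    FD 16: (-32,-174) -> (-48,-174) [heading=180, draw]
    FD 13: (-48,-174) -> (-61,-174) [heading=180, draw]
    -- iteration 2/4 --
    FD 18: (-61,-174) -> (-79,-174) [heading=180, draw]
    FD 16: (-79,-174) -> (-95,-174) [heading=180, draw]
    FD 13: (-95,-174) -> (-108,-174) [heading=180, draw]
    -- iteration 3/4 --
    FD 18: (-108,-174) -> (-126,-174) [heading=180, draw]
    FD 16: (-126,-174) -> (-142,-174) [heading=180, draw]
    FD 13: (-142,-174) -> (-155,-174) [heading=180, draw]
    -- iteration 4/4 --
    FD 18: (-155,-174) -> (-173,-174) [heading=180, draw]
    FD 16: (-173,-174) -> (-189,-174) [heading=180, draw]
    FD 13: (-189,-174) -> (-202,-174) [heading=180, draw]
  ]
]
FD 3: (-202,-174) -> (-205,-174) [heading=180, draw]
Final: pos=(-205,-174), heading=180, 27 segment(s) drawn

Answer: 180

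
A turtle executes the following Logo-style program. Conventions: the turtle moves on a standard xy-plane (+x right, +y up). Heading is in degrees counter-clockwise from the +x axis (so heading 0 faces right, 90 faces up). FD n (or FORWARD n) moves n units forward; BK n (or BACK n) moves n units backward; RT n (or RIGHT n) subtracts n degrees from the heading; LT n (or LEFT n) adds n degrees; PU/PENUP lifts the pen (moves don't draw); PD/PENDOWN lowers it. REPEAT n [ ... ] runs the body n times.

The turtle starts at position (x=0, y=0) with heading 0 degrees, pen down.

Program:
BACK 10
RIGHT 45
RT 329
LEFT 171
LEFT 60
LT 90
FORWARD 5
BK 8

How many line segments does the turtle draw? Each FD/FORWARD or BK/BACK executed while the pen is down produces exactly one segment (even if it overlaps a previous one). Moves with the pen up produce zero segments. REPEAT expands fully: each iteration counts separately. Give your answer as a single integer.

Answer: 3

Derivation:
Executing turtle program step by step:
Start: pos=(0,0), heading=0, pen down
BK 10: (0,0) -> (-10,0) [heading=0, draw]
RT 45: heading 0 -> 315
RT 329: heading 315 -> 346
LT 171: heading 346 -> 157
LT 60: heading 157 -> 217
LT 90: heading 217 -> 307
FD 5: (-10,0) -> (-6.991,-3.993) [heading=307, draw]
BK 8: (-6.991,-3.993) -> (-11.805,2.396) [heading=307, draw]
Final: pos=(-11.805,2.396), heading=307, 3 segment(s) drawn
Segments drawn: 3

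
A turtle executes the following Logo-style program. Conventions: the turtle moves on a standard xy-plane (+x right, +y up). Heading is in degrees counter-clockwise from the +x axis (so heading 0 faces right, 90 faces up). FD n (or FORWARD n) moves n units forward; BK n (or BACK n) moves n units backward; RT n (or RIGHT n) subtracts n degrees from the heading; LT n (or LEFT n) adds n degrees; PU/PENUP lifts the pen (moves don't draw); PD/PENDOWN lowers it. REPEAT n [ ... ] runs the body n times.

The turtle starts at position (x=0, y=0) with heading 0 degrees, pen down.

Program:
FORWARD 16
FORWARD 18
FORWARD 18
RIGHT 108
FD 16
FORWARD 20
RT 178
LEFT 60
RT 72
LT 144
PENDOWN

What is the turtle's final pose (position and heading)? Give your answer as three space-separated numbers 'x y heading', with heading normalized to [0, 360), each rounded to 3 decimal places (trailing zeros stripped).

Answer: 40.875 -34.238 206

Derivation:
Executing turtle program step by step:
Start: pos=(0,0), heading=0, pen down
FD 16: (0,0) -> (16,0) [heading=0, draw]
FD 18: (16,0) -> (34,0) [heading=0, draw]
FD 18: (34,0) -> (52,0) [heading=0, draw]
RT 108: heading 0 -> 252
FD 16: (52,0) -> (47.056,-15.217) [heading=252, draw]
FD 20: (47.056,-15.217) -> (40.875,-34.238) [heading=252, draw]
RT 178: heading 252 -> 74
LT 60: heading 74 -> 134
RT 72: heading 134 -> 62
LT 144: heading 62 -> 206
PD: pen down
Final: pos=(40.875,-34.238), heading=206, 5 segment(s) drawn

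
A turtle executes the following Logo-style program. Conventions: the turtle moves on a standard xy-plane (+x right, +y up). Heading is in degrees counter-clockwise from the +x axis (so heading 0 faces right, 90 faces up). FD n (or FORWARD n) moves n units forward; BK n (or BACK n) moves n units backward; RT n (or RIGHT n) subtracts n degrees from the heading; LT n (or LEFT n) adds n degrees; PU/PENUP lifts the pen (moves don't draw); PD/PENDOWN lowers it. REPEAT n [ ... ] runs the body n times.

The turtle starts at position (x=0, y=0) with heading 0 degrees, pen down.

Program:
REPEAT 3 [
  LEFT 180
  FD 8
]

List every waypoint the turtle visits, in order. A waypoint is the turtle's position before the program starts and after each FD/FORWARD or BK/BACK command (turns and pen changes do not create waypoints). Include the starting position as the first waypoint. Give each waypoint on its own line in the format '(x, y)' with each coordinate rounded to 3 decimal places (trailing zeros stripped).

Answer: (0, 0)
(-8, 0)
(0, 0)
(-8, 0)

Derivation:
Executing turtle program step by step:
Start: pos=(0,0), heading=0, pen down
REPEAT 3 [
  -- iteration 1/3 --
  LT 180: heading 0 -> 180
  FD 8: (0,0) -> (-8,0) [heading=180, draw]
  -- iteration 2/3 --
  LT 180: heading 180 -> 0
  FD 8: (-8,0) -> (0,0) [heading=0, draw]
  -- iteration 3/3 --
  LT 180: heading 0 -> 180
  FD 8: (0,0) -> (-8,0) [heading=180, draw]
]
Final: pos=(-8,0), heading=180, 3 segment(s) drawn
Waypoints (4 total):
(0, 0)
(-8, 0)
(0, 0)
(-8, 0)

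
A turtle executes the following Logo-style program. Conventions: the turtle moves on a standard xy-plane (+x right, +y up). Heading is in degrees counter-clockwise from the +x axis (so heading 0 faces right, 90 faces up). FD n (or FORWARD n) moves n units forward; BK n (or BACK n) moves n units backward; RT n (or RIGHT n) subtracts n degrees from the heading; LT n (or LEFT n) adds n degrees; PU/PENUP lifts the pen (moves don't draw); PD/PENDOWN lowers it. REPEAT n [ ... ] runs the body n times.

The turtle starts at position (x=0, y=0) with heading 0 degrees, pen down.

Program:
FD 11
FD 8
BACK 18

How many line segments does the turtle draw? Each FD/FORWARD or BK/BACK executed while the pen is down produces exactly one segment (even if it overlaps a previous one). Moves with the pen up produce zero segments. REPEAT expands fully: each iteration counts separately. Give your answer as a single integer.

Executing turtle program step by step:
Start: pos=(0,0), heading=0, pen down
FD 11: (0,0) -> (11,0) [heading=0, draw]
FD 8: (11,0) -> (19,0) [heading=0, draw]
BK 18: (19,0) -> (1,0) [heading=0, draw]
Final: pos=(1,0), heading=0, 3 segment(s) drawn
Segments drawn: 3

Answer: 3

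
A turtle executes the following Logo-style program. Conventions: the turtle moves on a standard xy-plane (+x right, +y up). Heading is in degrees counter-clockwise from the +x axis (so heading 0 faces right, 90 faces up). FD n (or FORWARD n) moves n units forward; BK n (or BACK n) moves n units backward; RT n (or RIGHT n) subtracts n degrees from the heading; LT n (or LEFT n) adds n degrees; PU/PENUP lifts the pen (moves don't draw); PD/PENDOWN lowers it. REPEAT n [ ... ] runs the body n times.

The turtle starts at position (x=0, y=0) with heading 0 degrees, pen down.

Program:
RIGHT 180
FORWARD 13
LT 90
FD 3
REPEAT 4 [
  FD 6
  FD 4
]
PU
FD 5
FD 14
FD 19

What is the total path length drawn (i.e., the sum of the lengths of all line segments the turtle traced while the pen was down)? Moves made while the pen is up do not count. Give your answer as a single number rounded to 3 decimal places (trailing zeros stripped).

Answer: 56

Derivation:
Executing turtle program step by step:
Start: pos=(0,0), heading=0, pen down
RT 180: heading 0 -> 180
FD 13: (0,0) -> (-13,0) [heading=180, draw]
LT 90: heading 180 -> 270
FD 3: (-13,0) -> (-13,-3) [heading=270, draw]
REPEAT 4 [
  -- iteration 1/4 --
  FD 6: (-13,-3) -> (-13,-9) [heading=270, draw]
  FD 4: (-13,-9) -> (-13,-13) [heading=270, draw]
  -- iteration 2/4 --
  FD 6: (-13,-13) -> (-13,-19) [heading=270, draw]
  FD 4: (-13,-19) -> (-13,-23) [heading=270, draw]
  -- iteration 3/4 --
  FD 6: (-13,-23) -> (-13,-29) [heading=270, draw]
  FD 4: (-13,-29) -> (-13,-33) [heading=270, draw]
  -- iteration 4/4 --
  FD 6: (-13,-33) -> (-13,-39) [heading=270, draw]
  FD 4: (-13,-39) -> (-13,-43) [heading=270, draw]
]
PU: pen up
FD 5: (-13,-43) -> (-13,-48) [heading=270, move]
FD 14: (-13,-48) -> (-13,-62) [heading=270, move]
FD 19: (-13,-62) -> (-13,-81) [heading=270, move]
Final: pos=(-13,-81), heading=270, 10 segment(s) drawn

Segment lengths:
  seg 1: (0,0) -> (-13,0), length = 13
  seg 2: (-13,0) -> (-13,-3), length = 3
  seg 3: (-13,-3) -> (-13,-9), length = 6
  seg 4: (-13,-9) -> (-13,-13), length = 4
  seg 5: (-13,-13) -> (-13,-19), length = 6
  seg 6: (-13,-19) -> (-13,-23), length = 4
  seg 7: (-13,-23) -> (-13,-29), length = 6
  seg 8: (-13,-29) -> (-13,-33), length = 4
  seg 9: (-13,-33) -> (-13,-39), length = 6
  seg 10: (-13,-39) -> (-13,-43), length = 4
Total = 56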